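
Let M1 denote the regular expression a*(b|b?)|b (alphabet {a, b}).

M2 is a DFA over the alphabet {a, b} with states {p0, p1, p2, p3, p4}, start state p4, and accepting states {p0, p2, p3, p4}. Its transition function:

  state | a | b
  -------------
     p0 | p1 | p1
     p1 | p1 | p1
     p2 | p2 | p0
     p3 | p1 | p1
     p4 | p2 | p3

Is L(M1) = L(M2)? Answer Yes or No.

Yes

Converting the expression M1 to a DFA (subset construction, then merging equivalent states) gives the minimal DFA with states {r0, r1, r2}, start state r0, accepting states {r0, r1} and transitions r0: a→r0, b→r1; r1: a→r2, b→r2; r2: a→r2, b→r2.
Exploring the product automaton M1 × M2 from the start pair (r0, p4), following both machines on each input symbol, reaches 5 state pairs: (r0, p4), (r0, p2), (r1, p3), (r1, p0), (r2, p1).
M1 accepts in {r0, r1} and M2 accepts in {p0, p2, p3, p4}. In every reachable pair the two components are either both accepting — (r0, p4), (r0, p2), (r1, p3), (r1, p0) — or both non-accepting, so no string is accepted by exactly one of the machines: L(M1) \ L(M2) and L(M2) \ L(M1) are both empty.
Hence every string is accepted by M1 iff it is accepted by M2, and the two languages coincide.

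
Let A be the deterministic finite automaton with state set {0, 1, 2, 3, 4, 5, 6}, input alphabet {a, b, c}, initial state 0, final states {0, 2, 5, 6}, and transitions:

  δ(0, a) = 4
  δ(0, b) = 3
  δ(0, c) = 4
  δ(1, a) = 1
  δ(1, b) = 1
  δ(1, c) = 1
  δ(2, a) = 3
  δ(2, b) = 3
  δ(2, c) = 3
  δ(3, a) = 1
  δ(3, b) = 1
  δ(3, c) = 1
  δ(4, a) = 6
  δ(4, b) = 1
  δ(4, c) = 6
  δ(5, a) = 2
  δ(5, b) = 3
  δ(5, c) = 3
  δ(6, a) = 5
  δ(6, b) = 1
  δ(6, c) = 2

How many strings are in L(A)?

The useful subgraph on states {0, 2, 4, 5, 6} is acyclic, so L(A) is finite; the longest accepting path visits 5 useful states, giving maximum string length 4.
Counting accepting paths from 0 by length: 1 of length 0, 4 of length 2, 8 of length 3, 4 of length 4. Total 17.

17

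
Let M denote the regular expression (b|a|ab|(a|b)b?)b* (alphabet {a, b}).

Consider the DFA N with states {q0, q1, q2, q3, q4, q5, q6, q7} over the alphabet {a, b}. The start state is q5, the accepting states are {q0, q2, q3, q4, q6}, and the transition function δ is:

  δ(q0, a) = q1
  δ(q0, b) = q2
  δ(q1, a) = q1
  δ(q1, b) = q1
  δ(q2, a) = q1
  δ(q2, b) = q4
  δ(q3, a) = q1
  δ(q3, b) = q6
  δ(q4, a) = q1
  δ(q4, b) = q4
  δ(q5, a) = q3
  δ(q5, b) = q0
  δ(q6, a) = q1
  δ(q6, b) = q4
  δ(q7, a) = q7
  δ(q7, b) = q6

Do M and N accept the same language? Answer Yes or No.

Yes

Converting the expression M to a DFA (subset construction, then merging equivalent states) gives the minimal DFA with states {m0, m1, m2}, start state m0, accepting states {m1} and transitions m0: a→m1, b→m1; m1: a→m2, b→m1; m2: a→m2, b→m2.
Exploring the product automaton M × N from the start pair (m0, q5), following both machines on each input symbol, reaches 7 state pairs: (m0, q5), (m1, q3), (m1, q0), (m2, q1), (m1, q6), (m1, q2), (m1, q4).
M accepts in {m1} and N accepts in {q0, q2, q3, q4, q6}. In every reachable pair the two components are either both accepting — (m1, q3), (m1, q0), (m1, q6), (m1, q2), (m1, q4) — or both non-accepting, so no string is accepted by exactly one of the machines: L(M) \ L(N) and L(N) \ L(M) are both empty.
Hence every string is accepted by M iff it is accepted by N, and the two languages coincide.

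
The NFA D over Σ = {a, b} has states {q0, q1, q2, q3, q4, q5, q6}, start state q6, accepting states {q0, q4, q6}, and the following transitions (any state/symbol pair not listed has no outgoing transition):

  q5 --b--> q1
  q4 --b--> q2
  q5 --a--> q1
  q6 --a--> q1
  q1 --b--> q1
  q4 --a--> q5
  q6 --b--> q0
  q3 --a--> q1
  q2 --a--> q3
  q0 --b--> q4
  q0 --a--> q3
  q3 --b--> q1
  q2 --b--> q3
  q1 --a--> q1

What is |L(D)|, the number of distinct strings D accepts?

3

The useful subgraph on states {q0, q4, q6} is acyclic, so L(D) is finite; the longest accepting path visits 3 useful states, giving maximum string length 2.
Counting accepting paths from q6 by length: 1 of length 0, 1 of length 1, 1 of length 2. Total 3.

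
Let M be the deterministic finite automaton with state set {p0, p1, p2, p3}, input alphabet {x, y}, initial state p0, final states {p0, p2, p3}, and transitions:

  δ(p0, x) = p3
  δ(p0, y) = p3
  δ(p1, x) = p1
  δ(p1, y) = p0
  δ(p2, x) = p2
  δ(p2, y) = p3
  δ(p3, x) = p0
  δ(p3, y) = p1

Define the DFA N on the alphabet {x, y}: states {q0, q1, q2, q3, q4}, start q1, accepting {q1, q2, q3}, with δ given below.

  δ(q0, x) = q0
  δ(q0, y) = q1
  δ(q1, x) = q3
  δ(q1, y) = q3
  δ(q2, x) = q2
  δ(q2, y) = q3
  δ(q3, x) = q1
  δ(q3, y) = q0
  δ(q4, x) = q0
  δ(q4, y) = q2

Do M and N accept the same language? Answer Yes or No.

Exploring the product automaton M × N from the start pair (p0, q1), following both machines on each input symbol, reaches 3 state pairs: (p0, q1), (p3, q3), (p1, q0).
M accepts in {p0, p2, p3} and N accepts in {q1, q2, q3}. In every reachable pair the two components are either both accepting — (p0, q1), (p3, q3) — or both non-accepting, so no string is accepted by exactly one of the machines: L(M) \ L(N) and L(N) \ L(M) are both empty.
Hence every string is accepted by M iff it is accepted by N, and the two languages coincide.

Yes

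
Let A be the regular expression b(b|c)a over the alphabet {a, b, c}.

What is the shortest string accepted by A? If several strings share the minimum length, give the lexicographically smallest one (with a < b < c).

By inspection of the expression, no string of length less than 3 matches, and bba is the lexicographically first match of length 3.

bba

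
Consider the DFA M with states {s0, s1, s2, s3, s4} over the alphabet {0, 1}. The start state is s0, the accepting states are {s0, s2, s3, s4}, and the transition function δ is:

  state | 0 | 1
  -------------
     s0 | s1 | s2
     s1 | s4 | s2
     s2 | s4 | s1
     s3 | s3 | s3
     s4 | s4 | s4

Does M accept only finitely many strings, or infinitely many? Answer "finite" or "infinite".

State s1 is reachable from the start and can reach an accepting state, and it lies on the cycle s1 → s2 → s1.
Traversing that cycle any number of times yields accepted strings of unbounded length, so the language is infinite.

infinite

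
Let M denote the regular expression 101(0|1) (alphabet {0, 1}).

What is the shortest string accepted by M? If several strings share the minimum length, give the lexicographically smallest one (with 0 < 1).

1010

By inspection of the expression, no string of length less than 4 matches, and 1010 is the lexicographically first match of length 4.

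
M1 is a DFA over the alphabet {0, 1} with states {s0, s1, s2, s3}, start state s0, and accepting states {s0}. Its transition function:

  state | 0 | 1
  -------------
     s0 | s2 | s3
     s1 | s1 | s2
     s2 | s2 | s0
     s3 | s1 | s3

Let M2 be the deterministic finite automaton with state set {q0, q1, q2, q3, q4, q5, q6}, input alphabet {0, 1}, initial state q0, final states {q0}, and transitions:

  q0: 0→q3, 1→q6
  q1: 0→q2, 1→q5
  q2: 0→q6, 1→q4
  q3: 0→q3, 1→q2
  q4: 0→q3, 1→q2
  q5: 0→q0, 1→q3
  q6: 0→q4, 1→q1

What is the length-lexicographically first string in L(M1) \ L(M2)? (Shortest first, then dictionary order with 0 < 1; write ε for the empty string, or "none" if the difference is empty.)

The string 01 is accepted by M1 but not by M2.
No shorter string lies in the difference, and 01 is the lexicographically first length-2 string in L(M1) \ L(M2).

01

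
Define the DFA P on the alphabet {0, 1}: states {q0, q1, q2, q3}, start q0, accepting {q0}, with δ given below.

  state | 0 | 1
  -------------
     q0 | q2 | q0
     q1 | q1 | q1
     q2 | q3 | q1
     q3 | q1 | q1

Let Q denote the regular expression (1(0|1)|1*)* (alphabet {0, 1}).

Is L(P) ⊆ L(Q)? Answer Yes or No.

Yes

Converting the expression Q to a DFA (subset construction, then merging equivalent states) gives the minimal DFA with states {r0, r1, r2}, start state r0, accepting states {r0, r2} and transitions r0: 0→r1, 1→r2; r1: 0→r1, 1→r1; r2: 0→r0, 1→r2.
Exploring the product automaton P × Q from the start pair (q0, r0), following both machines on each input symbol, reaches 8 state pairs: (q0, r0), (q2, r1), (q0, r2), (q3, r1), (q1, r1), (q2, r0), (q1, r2), (q1, r0).
P accepts in {q0} and Q accepts in {r0, r2}. The reachable pairs whose P-component is accepting are (q0, r0), (q0, r2); in each of them the Q-component is accepting too, so the product for L(P) \ L(Q) (P-component accepting, Q-component rejecting) has no reachable accepting pair and the difference is empty.
Hence every string in L(P) is also in L(Q).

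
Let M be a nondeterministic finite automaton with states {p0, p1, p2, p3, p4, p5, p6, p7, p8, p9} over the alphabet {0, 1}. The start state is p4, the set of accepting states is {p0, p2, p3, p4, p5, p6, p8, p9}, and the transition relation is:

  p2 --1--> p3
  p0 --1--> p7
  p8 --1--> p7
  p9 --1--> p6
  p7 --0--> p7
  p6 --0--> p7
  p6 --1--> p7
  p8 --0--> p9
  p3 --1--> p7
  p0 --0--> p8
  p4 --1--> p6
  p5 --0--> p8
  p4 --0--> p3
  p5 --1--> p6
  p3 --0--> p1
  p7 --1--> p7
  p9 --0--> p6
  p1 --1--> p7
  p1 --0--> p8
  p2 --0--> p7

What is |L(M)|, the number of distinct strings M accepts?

The useful subgraph on states {p1, p3, p4, p6, p8, p9} is acyclic, so L(M) is finite; the longest accepting path visits 6 useful states, giving maximum string length 5.
Counting accepting paths from p4 by length: 1 of length 0, 2 of length 1, 1 of length 3, 1 of length 4, 2 of length 5. Total 7.

7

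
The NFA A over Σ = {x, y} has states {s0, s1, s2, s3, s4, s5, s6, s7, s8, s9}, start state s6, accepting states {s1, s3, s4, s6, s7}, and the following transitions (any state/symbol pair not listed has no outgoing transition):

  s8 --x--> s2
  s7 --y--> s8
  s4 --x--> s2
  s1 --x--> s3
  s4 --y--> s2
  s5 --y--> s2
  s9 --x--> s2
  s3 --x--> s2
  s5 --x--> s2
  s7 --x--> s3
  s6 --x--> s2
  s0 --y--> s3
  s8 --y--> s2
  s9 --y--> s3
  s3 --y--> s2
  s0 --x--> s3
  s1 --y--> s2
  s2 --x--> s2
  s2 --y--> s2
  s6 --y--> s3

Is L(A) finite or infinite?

finite

The useful states (reachable from s6 and able to reach an accepting state) are {s3, s6}.
Restricted to these states the transition graph has no cycle, so every accepting path has bounded length and L is finite.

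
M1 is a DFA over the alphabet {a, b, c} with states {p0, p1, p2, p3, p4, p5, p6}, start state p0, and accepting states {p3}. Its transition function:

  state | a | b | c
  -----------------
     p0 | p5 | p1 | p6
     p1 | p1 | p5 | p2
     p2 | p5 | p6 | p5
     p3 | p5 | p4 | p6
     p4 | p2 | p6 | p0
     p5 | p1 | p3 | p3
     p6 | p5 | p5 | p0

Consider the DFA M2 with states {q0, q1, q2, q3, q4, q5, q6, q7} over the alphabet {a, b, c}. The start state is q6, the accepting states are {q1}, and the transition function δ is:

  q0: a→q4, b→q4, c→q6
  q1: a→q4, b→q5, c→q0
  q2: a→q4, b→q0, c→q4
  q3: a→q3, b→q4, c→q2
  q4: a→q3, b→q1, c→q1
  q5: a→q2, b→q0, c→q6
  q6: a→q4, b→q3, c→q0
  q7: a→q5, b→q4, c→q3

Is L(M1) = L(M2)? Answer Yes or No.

Yes

Exploring the product automaton M1 × M2 from the start pair (p0, q6), following both machines on each input symbol, reaches 7 state pairs: (p0, q6), (p5, q4), (p1, q3), (p6, q0), (p3, q1), (p2, q2), (p4, q5).
M1 accepts in {p3} and M2 accepts in {q1}. In every reachable pair the two components are either both accepting — (p3, q1) — or both non-accepting, so no string is accepted by exactly one of the machines: L(M1) \ L(M2) and L(M2) \ L(M1) are both empty.
Hence every string is accepted by M1 iff it is accepted by M2, and the two languages coincide.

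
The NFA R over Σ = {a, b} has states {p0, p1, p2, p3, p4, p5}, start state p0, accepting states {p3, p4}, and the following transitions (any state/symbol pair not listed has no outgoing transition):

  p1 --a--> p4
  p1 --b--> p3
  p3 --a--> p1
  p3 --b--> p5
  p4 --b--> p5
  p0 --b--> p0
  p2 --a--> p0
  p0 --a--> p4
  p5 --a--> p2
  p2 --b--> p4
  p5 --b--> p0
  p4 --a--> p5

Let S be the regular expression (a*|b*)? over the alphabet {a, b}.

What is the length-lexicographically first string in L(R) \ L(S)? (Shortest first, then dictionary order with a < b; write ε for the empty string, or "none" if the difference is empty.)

ba

The string ba is accepted by R but not by S.
No shorter string lies in the difference, and ba is the lexicographically first length-2 string in L(R) \ L(S).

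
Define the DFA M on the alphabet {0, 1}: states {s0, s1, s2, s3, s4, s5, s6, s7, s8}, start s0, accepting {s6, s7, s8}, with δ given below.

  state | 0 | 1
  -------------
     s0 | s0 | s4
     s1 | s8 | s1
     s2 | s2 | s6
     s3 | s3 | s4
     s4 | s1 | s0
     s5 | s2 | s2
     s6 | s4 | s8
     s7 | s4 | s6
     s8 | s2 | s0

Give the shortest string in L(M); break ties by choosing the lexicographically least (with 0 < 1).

100

A breadth-first search from s0 reaches an accepting state first via the path s0 → s4 → s1 → s8 on input 100.
No string of length < 3 is accepted (BFS exhausts all shorter strings without reaching an accepting state), and 100 is the lexicographically least accepting string of length 3.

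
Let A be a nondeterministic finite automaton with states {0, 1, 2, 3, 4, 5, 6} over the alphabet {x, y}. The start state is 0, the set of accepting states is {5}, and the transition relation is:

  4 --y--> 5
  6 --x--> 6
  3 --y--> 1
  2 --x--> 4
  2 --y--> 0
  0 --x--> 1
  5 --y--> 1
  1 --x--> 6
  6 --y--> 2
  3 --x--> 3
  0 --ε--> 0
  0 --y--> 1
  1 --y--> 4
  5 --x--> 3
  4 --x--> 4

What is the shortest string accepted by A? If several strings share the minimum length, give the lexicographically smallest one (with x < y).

xyy

A breadth-first search from 0 reaches an accepting state first via the path 0 → 1 → 4 → 5 on input xyy.
No string of length < 3 is accepted (BFS exhausts all shorter strings without reaching an accepting state), and xyy is the lexicographically least accepting string of length 3.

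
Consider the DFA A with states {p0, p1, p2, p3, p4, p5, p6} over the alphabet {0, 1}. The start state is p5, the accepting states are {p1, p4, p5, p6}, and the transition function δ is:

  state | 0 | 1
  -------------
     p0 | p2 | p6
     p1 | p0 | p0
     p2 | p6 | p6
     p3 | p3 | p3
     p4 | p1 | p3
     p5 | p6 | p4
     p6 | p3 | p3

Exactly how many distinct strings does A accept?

The useful subgraph on states {p0, p1, p2, p4, p5, p6} is acyclic, so L(A) is finite; the longest accepting path visits 6 useful states, giving maximum string length 5.
Counting accepting paths from p5 by length: 1 of length 0, 2 of length 1, 1 of length 2, 2 of length 4, 4 of length 5. Total 10.

10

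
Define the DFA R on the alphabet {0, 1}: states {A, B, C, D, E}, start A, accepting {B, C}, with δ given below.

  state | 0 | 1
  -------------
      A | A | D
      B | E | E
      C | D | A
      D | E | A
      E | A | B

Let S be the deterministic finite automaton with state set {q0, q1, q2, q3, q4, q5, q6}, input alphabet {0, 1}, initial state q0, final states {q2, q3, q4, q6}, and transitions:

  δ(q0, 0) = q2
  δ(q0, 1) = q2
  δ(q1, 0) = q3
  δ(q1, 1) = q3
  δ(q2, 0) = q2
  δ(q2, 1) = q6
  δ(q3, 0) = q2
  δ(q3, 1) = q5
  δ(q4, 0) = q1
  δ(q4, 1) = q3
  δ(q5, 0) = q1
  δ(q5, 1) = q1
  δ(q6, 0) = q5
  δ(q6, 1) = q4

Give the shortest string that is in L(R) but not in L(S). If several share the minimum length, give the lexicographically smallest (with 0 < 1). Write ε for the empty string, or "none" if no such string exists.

0101

The string 0101 is accepted by R but not by S.
No shorter string lies in the difference, and 0101 is the lexicographically first length-4 string in L(R) \ L(S).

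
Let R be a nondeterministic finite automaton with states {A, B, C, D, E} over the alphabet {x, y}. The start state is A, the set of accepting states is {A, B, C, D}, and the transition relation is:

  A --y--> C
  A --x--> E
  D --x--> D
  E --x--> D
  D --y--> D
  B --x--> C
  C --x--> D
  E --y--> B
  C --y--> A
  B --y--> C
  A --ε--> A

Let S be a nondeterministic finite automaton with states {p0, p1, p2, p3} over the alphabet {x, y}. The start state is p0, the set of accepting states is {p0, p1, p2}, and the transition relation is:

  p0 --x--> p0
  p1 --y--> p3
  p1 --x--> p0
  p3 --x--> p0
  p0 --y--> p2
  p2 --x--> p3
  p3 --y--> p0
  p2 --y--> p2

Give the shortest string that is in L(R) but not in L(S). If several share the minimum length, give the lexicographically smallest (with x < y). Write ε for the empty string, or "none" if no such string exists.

The string yx is accepted by R but not by S.
No shorter string lies in the difference, and yx is the lexicographically first length-2 string in L(R) \ L(S).

yx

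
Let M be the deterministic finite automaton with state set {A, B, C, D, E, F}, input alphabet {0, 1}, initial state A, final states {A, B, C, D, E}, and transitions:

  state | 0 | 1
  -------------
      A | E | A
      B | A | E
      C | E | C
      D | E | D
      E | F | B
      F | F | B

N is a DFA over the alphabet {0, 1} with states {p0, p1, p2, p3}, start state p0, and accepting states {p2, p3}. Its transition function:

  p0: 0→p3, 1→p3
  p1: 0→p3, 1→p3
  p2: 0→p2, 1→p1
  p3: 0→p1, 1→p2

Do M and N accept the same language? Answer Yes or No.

No

The empty string ε is accepted by M but rejected by N.
So L(M) ≠ L(N).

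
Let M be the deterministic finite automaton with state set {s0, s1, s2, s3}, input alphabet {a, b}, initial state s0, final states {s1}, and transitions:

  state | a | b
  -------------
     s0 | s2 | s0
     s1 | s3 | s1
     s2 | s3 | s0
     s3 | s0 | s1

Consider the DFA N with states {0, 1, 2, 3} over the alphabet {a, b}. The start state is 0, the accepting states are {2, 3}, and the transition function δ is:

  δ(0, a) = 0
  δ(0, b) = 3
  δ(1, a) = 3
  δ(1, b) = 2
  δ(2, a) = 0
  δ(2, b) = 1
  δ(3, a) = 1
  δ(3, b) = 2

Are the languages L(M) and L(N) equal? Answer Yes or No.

The string aabbb is accepted by M but rejected by N.
So L(M) ≠ L(N).

No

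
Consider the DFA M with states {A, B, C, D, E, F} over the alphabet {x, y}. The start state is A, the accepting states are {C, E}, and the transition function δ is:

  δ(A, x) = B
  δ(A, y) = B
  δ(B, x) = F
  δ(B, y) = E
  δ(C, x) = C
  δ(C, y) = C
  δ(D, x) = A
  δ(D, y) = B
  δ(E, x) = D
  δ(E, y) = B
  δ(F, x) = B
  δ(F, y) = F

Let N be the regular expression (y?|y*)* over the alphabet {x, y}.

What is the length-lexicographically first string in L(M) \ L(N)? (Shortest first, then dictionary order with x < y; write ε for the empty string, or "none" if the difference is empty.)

xy

The string xy is accepted by M but not by N.
No shorter string lies in the difference, and xy is the lexicographically first length-2 string in L(M) \ L(N).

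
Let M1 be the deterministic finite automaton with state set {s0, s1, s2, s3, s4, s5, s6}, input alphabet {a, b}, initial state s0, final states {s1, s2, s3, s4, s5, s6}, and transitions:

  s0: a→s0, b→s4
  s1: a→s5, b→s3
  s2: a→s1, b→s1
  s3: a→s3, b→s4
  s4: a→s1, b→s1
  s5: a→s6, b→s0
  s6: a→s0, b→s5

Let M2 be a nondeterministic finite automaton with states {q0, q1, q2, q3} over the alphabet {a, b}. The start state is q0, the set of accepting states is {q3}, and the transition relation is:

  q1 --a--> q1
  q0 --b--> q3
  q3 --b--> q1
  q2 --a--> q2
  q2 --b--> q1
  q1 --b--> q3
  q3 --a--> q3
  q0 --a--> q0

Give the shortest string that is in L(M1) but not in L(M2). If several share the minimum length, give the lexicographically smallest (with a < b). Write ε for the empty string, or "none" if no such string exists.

bb

The string bb is accepted by M1 but not by M2.
No shorter string lies in the difference, and bb is the lexicographically first length-2 string in L(M1) \ L(M2).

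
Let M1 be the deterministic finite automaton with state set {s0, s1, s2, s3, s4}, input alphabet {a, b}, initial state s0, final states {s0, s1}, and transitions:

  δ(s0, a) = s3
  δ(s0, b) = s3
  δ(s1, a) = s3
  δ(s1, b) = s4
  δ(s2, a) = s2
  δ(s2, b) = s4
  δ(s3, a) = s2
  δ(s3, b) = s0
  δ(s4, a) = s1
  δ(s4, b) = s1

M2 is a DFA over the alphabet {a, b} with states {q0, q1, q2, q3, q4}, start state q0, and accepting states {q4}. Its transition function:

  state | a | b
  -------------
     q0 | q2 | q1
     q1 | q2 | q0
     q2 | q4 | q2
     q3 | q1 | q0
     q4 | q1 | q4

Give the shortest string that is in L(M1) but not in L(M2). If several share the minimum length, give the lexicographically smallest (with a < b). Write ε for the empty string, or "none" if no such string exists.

The empty string ε is accepted by M1 but not by M2.
Since ε is the unique shortest string, it is the required witness.

ε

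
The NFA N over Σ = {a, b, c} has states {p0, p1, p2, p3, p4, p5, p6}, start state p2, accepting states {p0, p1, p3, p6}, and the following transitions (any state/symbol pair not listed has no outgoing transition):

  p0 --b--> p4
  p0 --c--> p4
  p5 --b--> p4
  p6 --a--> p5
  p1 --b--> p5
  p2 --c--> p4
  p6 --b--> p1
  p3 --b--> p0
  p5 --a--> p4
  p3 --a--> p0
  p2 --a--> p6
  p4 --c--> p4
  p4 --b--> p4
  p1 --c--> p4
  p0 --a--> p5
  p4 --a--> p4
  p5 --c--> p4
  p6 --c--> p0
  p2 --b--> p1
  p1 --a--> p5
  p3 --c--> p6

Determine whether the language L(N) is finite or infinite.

The useful states (reachable from p2 and able to reach an accepting state) are {p0, p1, p2, p6}.
Restricted to these states the transition graph has no cycle, so every accepting path has bounded length and L is finite.

finite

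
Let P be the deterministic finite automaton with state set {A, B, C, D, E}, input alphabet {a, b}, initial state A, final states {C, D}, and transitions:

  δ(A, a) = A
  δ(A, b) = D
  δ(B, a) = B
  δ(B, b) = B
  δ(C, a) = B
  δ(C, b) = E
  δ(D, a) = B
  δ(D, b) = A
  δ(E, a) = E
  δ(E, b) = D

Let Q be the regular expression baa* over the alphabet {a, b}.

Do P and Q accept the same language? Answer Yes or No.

The string b is accepted by P but rejected by Q.
So L(P) ≠ L(Q).

No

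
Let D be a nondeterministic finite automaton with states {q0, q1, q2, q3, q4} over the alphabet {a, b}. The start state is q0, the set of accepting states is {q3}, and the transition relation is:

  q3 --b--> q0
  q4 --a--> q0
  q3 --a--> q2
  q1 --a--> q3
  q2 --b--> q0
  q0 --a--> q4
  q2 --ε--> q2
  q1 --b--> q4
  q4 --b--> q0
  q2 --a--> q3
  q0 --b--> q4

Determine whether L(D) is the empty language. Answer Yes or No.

The states reachable from the start state are {q0, q4}.
None of the accepting states {q3} is reachable, so no string is accepted and L(D) = ∅.

Yes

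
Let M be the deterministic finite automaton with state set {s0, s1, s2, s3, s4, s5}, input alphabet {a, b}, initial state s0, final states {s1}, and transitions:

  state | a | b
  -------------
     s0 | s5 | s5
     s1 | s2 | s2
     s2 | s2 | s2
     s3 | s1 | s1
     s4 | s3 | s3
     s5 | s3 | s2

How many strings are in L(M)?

4

The useful subgraph on states {s0, s1, s3, s5} is acyclic, so L(M) is finite; the longest accepting path visits 4 useful states, giving maximum string length 3.
Counting accepting paths from s0 by length: 4 of length 3. Total 4.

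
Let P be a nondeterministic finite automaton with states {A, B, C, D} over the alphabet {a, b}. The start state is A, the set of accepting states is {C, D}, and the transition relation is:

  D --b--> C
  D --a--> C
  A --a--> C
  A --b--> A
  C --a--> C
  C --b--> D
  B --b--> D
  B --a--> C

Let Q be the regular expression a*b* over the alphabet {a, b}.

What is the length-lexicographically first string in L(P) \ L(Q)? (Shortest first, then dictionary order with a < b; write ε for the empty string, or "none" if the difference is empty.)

The string ba is accepted by P but not by Q.
No shorter string lies in the difference, and ba is the lexicographically first length-2 string in L(P) \ L(Q).

ba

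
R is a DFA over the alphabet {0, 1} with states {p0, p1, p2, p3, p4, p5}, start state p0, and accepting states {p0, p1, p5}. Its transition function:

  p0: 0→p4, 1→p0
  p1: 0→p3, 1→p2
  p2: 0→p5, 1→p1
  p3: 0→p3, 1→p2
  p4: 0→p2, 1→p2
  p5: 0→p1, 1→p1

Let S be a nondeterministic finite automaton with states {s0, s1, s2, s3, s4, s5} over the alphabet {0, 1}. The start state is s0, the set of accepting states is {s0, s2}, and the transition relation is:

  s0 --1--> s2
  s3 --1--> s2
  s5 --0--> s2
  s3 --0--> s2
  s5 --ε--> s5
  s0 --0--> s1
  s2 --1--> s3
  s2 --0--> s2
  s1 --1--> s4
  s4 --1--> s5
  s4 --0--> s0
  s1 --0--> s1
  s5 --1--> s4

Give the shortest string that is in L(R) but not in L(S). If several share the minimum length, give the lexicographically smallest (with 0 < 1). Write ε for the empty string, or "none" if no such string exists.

The string 11 is accepted by R but not by S.
No shorter string lies in the difference, and 11 is the lexicographically first length-2 string in L(R) \ L(S).

11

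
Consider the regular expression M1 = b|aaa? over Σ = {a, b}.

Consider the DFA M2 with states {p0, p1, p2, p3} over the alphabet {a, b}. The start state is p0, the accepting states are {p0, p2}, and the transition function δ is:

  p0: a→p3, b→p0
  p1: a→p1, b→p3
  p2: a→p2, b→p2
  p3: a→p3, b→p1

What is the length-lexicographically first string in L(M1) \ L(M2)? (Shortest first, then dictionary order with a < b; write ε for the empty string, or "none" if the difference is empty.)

aa

The string aa is accepted by M1 but not by M2.
No shorter string lies in the difference, and aa is the lexicographically first length-2 string in L(M1) \ L(M2).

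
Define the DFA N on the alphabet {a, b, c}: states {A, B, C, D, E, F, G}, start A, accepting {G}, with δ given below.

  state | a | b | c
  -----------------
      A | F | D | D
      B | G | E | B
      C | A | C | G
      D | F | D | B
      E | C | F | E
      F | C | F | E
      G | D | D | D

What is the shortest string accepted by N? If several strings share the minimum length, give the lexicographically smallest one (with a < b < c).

aac

A breadth-first search from A reaches an accepting state first via the path A → F → C → G on input aac.
No string of length < 3 is accepted (BFS exhausts all shorter strings without reaching an accepting state), and aac is the lexicographically least accepting string of length 3.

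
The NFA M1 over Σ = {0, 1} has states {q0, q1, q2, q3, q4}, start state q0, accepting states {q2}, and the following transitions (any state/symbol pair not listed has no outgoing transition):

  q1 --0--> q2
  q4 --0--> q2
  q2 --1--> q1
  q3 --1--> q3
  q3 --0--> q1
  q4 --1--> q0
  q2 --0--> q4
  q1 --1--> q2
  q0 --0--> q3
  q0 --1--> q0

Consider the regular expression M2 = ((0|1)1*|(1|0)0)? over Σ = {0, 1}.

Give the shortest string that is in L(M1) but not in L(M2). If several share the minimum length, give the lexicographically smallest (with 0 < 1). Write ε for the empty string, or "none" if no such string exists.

The string 000 is accepted by M1 but not by M2.
No shorter string lies in the difference, and 000 is the lexicographically first length-3 string in L(M1) \ L(M2).

000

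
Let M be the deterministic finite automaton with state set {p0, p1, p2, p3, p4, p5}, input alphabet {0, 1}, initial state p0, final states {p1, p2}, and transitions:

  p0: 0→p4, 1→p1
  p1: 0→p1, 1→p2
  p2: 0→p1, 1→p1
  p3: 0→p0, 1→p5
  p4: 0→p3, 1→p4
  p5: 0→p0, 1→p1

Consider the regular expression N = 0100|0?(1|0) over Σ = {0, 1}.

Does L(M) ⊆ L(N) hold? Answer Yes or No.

The string 10 is in L(M) but not in L(N).
So L(M) ⊄ L(N).

No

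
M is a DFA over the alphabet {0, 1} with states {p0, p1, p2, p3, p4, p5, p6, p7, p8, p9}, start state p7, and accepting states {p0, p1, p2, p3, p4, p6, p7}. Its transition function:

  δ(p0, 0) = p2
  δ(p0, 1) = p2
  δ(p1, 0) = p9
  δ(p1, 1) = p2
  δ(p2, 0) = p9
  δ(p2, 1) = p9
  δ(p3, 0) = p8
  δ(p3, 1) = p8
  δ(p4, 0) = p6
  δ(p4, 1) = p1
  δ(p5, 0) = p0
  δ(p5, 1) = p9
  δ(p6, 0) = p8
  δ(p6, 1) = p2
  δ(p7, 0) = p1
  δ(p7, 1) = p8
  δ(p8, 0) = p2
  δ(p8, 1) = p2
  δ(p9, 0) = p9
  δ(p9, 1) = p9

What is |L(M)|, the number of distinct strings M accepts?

5

The useful subgraph on states {p1, p2, p7, p8} is acyclic, so L(M) is finite; the longest accepting path visits 3 useful states, giving maximum string length 2.
Counting accepting paths from p7 by length: 1 of length 0, 1 of length 1, 3 of length 2. Total 5.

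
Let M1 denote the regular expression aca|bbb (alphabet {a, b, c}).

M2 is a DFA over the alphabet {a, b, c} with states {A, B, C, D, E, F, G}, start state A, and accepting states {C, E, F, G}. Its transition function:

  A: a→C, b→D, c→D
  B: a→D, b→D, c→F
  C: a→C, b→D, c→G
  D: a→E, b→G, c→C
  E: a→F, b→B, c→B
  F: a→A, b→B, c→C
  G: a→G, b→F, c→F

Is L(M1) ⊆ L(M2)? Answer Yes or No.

Converting the expression M1 to a DFA (subset construction, then merging equivalent states) gives the minimal DFA with states {r0, r1, r2, r3, r4, r5, r6}, start state r0, accepting states {r6} and transitions r0: a→r1, b→r2, c→r3; r1: a→r3, b→r3, c→r4; r2: a→r3, b→r5, c→r3; r3: a→r3, b→r3, c→r3; r4: a→r6, b→r3, c→r3; r5: a→r3, b→r6, c→r3; r6: a→r3, b→r3, c→r3.
Exploring the product automaton M1 × M2 from the start pair (r0, A), following both machines on each input symbol, reaches 14 state pairs: (r0, A), (r1, C), (r2, D), (r3, D), (r3, C), (r4, G), (r3, E), (r5, G), (r3, G), (r6, G), (r3, F), (r3, B), (r6, F), (r3, A).
M1 accepts in {r6} and M2 accepts in {C, E, F, G}. The reachable pairs whose M1-component is accepting are (r6, G), (r6, F); in each of them the M2-component is accepting too, so the product for L(M1) \ L(M2) (M1-component accepting, M2-component rejecting) has no reachable accepting pair and the difference is empty.
Hence every string in L(M1) is also in L(M2).

Yes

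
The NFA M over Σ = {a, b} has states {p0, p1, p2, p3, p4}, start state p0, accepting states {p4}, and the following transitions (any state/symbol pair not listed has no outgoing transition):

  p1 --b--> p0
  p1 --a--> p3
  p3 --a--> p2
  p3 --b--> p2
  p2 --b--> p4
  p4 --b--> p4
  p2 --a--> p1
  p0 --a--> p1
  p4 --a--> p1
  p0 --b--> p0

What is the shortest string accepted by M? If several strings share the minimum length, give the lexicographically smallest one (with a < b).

A breadth-first search from p0 reaches an accepting state first via the path p0 → p1 → p3 → p2 → p4 on input aaab.
No string of length < 4 is accepted (BFS exhausts all shorter strings without reaching an accepting state), and aaab is the lexicographically least accepting string of length 4.

aaab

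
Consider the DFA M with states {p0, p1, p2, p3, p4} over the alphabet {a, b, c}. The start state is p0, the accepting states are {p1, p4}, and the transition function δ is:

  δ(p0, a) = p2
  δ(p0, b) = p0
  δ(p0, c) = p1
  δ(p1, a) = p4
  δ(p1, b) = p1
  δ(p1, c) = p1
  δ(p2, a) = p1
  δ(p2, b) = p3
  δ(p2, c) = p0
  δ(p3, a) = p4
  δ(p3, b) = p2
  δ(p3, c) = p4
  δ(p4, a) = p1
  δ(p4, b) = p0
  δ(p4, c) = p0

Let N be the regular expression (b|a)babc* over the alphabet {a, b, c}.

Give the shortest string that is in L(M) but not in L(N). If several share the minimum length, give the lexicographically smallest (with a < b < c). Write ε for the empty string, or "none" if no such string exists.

The string c is accepted by M but not by N.
No shorter string lies in the difference, and c is the lexicographically first length-1 string in L(M) \ L(N).

c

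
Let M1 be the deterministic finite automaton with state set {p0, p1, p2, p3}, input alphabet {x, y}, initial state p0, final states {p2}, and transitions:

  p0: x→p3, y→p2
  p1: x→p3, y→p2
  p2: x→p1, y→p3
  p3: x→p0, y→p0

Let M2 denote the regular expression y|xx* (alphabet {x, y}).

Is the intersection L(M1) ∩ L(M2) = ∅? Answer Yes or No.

The string y is accepted by both M1 and M2.
Hence L(M1) ∩ L(M2) ≠ ∅.

No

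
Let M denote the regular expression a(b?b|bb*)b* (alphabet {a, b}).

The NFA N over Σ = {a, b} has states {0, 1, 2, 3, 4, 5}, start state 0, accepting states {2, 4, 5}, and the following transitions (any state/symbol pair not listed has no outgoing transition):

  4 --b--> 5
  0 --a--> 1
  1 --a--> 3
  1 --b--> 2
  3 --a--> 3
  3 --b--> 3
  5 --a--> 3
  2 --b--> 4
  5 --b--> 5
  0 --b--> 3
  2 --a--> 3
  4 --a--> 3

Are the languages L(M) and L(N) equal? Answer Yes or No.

Converting the expression M to a DFA (subset construction, then merging equivalent states) gives the minimal DFA with states {m0, m1, m2, m3}, start state m0, accepting states {m3} and transitions m0: a→m1, b→m2; m1: a→m2, b→m3; m2: a→m2, b→m2; m3: a→m2, b→m3.
Exploring the product automaton M × N from the start pair (m0, 0), following both machines on each input symbol, reaches 6 state pairs: (m0, 0), (m1, 1), (m2, 3), (m3, 2), (m3, 4), (m3, 5).
M accepts in {m3} and N accepts in {2, 4, 5}. In every reachable pair the two components are either both accepting — (m3, 2), (m3, 4), (m3, 5) — or both non-accepting, so no string is accepted by exactly one of the machines: L(M) \ L(N) and L(N) \ L(M) are both empty.
Hence every string is accepted by M iff it is accepted by N, and the two languages coincide.

Yes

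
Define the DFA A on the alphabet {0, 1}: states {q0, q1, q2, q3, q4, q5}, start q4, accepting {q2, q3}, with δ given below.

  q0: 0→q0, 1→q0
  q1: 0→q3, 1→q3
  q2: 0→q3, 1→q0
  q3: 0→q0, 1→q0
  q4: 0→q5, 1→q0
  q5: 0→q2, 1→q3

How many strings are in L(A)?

The useful subgraph on states {q2, q3, q4, q5} is acyclic, so L(A) is finite; the longest accepting path visits 4 useful states, giving maximum string length 3.
Counting accepting paths from q4 by length: 2 of length 2, 1 of length 3. Total 3.

3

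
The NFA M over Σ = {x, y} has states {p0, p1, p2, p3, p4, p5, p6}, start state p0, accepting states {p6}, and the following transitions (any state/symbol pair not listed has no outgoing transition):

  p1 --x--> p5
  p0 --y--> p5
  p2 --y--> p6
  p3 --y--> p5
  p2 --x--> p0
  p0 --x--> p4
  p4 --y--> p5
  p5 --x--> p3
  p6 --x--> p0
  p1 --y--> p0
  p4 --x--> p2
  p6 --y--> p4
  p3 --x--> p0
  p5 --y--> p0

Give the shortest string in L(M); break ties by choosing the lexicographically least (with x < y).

xxy

A breadth-first search from p0 reaches an accepting state first via the path p0 → p4 → p2 → p6 on input xxy.
No string of length < 3 is accepted (BFS exhausts all shorter strings without reaching an accepting state), and xxy is the lexicographically least accepting string of length 3.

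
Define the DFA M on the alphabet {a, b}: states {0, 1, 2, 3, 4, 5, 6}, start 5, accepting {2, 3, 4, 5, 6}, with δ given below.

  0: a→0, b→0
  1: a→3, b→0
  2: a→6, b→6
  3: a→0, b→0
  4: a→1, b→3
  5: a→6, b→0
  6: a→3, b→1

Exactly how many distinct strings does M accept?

The useful subgraph on states {1, 3, 5, 6} is acyclic, so L(M) is finite; the longest accepting path visits 4 useful states, giving maximum string length 3.
Counting accepting paths from 5 by length: 1 of length 0, 1 of length 1, 1 of length 2, 1 of length 3. Total 4.

4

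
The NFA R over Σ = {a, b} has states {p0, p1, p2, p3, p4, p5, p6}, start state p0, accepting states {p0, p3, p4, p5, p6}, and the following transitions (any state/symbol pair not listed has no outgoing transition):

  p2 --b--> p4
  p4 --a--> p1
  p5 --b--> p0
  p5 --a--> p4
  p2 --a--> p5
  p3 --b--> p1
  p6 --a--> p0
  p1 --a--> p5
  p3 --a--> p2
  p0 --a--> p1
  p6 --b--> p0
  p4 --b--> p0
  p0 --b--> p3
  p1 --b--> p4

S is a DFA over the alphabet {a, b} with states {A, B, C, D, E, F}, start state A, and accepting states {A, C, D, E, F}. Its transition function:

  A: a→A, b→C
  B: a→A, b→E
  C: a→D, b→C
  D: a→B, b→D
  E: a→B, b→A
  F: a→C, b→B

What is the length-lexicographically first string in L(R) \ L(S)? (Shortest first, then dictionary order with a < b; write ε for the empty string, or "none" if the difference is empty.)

baa

The string baa is accepted by R but not by S.
No shorter string lies in the difference, and baa is the lexicographically first length-3 string in L(R) \ L(S).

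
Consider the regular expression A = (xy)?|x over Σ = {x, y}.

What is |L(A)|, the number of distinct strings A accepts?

The expression has no Kleene star, so L(A) is finite. Expanding the alternatives gives {ε, x, xy}.
That is 1 of length 0, 1 of length 1, 1 of length 2: 3 strings in all.

3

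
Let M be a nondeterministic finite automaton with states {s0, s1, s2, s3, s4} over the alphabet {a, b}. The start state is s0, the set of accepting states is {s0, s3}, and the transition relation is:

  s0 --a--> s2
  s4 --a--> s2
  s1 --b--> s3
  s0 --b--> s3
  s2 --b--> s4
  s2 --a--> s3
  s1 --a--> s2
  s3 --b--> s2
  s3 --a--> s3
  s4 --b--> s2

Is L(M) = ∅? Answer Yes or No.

The empty string ε is accepted: the run s0 ends in the accepting state s0.
Since at least one string is accepted, L(M) is not empty.

No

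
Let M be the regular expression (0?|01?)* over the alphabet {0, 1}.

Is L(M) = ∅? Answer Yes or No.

The empty string ε matches the expression, so it belongs to L(M).
Since L(M) contains at least one string, it is not empty.

No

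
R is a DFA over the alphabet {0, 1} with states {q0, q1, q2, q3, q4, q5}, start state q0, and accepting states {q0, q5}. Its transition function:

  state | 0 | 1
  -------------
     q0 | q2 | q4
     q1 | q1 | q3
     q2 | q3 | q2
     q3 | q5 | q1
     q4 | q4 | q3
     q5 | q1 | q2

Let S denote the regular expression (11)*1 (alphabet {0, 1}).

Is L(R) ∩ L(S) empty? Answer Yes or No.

Yes

Converting the expression S to a DFA (subset construction, then merging equivalent states) gives the minimal DFA with states {s0, s1, s2}, start state s0, accepting states {s2} and transitions s0: 0→s1, 1→s2; s1: 0→s1, 1→s1; s2: 0→s1, 1→s0.
Exploring the product automaton R × S from the start pair (q0, s0), following both machines on each input symbol, reaches 9 state pairs: (q0, s0), (q2, s1), (q4, s2), (q3, s1), (q4, s1), (q3, s0), (q5, s1), (q1, s1), (q1, s2).
R accepts in {q0, q5} and S accepts in {s2}; no reachable pair has both components accepting, so no string drives both machines to acceptance simultaneously and L(R) ∩ L(S) = ∅.
So no string is accepted by both, and the intersection is empty.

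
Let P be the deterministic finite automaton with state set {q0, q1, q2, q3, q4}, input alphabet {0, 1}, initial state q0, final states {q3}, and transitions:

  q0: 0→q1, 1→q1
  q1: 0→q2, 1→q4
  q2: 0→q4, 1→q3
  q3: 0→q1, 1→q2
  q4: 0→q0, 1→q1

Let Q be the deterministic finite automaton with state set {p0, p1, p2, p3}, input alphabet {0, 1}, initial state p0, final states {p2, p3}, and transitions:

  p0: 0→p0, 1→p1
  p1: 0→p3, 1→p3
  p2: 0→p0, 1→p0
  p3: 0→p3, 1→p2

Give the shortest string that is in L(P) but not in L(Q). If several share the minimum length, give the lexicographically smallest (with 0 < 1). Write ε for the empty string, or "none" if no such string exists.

001

The string 001 is accepted by P but not by Q.
No shorter string lies in the difference, and 001 is the lexicographically first length-3 string in L(P) \ L(Q).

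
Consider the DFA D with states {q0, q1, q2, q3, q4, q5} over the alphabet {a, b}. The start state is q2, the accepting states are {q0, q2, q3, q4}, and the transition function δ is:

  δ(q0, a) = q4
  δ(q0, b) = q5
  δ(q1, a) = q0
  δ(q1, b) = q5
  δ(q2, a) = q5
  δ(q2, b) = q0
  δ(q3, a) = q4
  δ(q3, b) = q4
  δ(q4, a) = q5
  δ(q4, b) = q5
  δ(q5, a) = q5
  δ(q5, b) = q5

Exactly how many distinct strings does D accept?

The useful subgraph on states {q0, q2, q4} is acyclic, so L(D) is finite; the longest accepting path visits 3 useful states, giving maximum string length 2.
Counting accepting paths from q2 by length: 1 of length 0, 1 of length 1, 1 of length 2. Total 3.

3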